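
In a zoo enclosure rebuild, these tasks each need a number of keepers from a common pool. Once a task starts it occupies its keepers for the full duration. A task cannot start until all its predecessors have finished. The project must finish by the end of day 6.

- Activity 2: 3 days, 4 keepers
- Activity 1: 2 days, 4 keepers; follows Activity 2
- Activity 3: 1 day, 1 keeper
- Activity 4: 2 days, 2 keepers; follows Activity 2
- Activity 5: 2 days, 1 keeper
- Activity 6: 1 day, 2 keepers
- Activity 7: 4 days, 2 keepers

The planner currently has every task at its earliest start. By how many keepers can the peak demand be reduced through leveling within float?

Early-start peak: d1:10  d2:7  d3:6  d4:8  d5:6  d6:0 ⇒ 10.
Leveled (Activity 2@1, Activity 1@4, Activity 3@1, Activity 4@5, Activity 5@2, Activity 6@6, Activity 7@1): d1:7  d2:7  d3:7  d4:6  d5:6  d6:4 ⇒ 7.
Reduction 10 − 7 = 3.

3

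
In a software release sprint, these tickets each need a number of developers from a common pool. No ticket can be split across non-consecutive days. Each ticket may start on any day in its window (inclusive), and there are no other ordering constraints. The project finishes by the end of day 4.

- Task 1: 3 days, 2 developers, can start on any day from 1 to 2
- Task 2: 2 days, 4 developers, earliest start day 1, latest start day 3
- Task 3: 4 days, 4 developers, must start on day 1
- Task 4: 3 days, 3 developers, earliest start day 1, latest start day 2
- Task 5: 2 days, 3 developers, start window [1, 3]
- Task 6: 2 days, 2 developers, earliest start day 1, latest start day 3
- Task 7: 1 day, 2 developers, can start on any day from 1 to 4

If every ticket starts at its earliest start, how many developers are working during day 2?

At early start, day 2 has: Task 1, Task 2, Task 3, Task 4, Task 5, Task 6.
Demand: 2 + 4 + 4 + 3 + 3 + 2 = 18.

18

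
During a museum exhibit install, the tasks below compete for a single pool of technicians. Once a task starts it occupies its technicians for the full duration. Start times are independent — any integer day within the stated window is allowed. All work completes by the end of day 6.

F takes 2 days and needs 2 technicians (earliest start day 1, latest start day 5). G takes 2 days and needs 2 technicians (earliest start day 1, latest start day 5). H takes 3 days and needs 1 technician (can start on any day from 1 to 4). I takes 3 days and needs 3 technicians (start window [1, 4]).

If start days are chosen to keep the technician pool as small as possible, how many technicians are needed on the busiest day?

4

Early-start (F@1, G@1, H@1, I@1) gives peak 8: d1:8  d2:8  d3:4  d4:0  d5:0  d6:0.
Shift H→3, I→3.
Schedule F@1, G@1, H@3, I@3: d1:4  d2:4  d3:4  d4:4  d5:4  d6:0 — peak 4.
Total technician-days = 20 over 6 days ⇒ peak ≥ ⌈20/6⌉ = 4, so 4 is optimal.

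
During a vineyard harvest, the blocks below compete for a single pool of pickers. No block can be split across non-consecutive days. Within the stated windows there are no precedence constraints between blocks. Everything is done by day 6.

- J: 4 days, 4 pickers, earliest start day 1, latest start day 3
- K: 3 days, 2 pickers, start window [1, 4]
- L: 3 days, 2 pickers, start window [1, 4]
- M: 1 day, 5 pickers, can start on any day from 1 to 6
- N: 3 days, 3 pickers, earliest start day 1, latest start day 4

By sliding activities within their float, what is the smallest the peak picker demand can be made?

8

Early-start (J@1, K@1, L@1, M@1, N@1) gives peak 16: d1:16  d2:11  d3:11  d4:4  d5:0  d6:0.
Shift M→5, N→4.
Schedule J@1, K@1, L@1, M@5, N@4: d1:8  d2:8  d3:8  d4:7  d5:8  d6:3 — peak 8.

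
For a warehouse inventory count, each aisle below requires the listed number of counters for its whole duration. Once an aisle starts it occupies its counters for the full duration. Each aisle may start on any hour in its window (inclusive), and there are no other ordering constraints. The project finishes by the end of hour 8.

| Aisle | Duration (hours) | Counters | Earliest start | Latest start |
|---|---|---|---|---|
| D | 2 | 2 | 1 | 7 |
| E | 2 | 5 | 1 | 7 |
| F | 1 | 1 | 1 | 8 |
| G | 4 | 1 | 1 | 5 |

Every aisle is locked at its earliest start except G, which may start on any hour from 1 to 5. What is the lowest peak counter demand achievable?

8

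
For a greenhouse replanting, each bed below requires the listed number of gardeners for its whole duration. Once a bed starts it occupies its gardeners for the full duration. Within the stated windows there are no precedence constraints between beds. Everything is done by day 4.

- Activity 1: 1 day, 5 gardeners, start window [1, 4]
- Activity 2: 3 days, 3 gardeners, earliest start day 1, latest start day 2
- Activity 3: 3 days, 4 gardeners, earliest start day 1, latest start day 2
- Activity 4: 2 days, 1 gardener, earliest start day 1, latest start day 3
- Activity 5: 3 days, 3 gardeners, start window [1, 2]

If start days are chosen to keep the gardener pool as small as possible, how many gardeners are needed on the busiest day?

Early-start (Activity 1@1, Activity 2@1, Activity 3@1, Activity 4@1, Activity 5@1) gives peak 16: d1:16  d2:11  d3:10  d4:0.
Shift Activity 3→2, Activity 5→2.
Schedule Activity 1@1, Activity 2@1, Activity 3@2, Activity 4@1, Activity 5@2: d1:9  d2:11  d3:10  d4:7 — peak 11.

11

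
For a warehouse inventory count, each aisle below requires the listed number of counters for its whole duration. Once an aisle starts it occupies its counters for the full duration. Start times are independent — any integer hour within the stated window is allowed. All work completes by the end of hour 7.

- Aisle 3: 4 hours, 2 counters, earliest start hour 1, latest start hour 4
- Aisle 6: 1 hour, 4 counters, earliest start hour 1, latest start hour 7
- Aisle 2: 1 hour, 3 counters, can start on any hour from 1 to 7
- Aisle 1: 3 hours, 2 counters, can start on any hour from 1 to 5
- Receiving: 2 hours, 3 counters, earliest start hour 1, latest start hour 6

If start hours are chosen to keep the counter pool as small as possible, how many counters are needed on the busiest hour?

5

Early-start (Aisle 3@1, Aisle 6@1, Aisle 2@1, Aisle 1@1, Receiving@1) gives peak 14: h1:14  h2:7  h3:4  h4:2  h5:0  h6:0  h7:0.
Shift Aisle 6→5, Aisle 1→2, Receiving→6.
Schedule Aisle 3@1, Aisle 6@5, Aisle 2@1, Aisle 1@2, Receiving@6: h1:5  h2:4  h3:4  h4:4  h5:4  h6:3  h7:3 — peak 5.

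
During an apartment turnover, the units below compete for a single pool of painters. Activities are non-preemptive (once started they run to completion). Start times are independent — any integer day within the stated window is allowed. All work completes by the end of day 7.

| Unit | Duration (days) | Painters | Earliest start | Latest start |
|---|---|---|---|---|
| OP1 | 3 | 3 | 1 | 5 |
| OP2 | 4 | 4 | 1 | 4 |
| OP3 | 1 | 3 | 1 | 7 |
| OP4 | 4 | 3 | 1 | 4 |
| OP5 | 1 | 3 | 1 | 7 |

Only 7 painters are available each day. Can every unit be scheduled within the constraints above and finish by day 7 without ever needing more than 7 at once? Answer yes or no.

yes

Schedule OP1@1, OP2@1, OP3@5, OP4@4, OP5@6: d1:7  d2:7  d3:7  d4:7  d5:6  d6:6  d7:3 — peak 7 ≤ 7.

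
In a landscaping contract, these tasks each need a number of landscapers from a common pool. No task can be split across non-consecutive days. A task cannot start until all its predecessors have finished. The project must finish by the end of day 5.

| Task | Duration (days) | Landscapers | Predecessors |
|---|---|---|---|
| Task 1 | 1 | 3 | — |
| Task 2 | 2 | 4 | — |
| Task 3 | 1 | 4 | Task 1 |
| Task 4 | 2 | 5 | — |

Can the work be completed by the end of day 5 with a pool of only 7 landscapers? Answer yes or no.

Schedule Task 1@1, Task 2@1, Task 3@3, Task 4@4: d1:7  d2:4  d3:4  d4:5  d5:5 — peak 7 ≤ 7.

yes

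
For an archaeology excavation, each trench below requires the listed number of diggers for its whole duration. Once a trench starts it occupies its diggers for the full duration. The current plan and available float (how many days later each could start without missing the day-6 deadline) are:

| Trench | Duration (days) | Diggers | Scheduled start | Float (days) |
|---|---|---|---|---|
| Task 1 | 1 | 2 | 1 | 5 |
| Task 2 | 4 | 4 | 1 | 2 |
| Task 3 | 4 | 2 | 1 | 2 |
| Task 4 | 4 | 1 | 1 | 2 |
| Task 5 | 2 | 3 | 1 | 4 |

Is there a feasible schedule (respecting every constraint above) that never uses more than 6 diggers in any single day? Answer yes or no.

no

The minimum achievable peak is 7; 6 < 7, so no feasible schedule stays within the cap.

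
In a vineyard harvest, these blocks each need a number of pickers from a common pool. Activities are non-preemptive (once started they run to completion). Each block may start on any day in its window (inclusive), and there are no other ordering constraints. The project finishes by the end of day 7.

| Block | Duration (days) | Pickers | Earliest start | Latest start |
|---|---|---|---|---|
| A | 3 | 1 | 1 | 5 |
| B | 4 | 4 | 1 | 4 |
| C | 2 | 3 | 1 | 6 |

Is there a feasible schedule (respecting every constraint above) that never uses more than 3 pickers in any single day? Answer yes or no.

Total picker-days = 25; over 7 days the average is 25/7 > 3, so some day must exceed 3.

no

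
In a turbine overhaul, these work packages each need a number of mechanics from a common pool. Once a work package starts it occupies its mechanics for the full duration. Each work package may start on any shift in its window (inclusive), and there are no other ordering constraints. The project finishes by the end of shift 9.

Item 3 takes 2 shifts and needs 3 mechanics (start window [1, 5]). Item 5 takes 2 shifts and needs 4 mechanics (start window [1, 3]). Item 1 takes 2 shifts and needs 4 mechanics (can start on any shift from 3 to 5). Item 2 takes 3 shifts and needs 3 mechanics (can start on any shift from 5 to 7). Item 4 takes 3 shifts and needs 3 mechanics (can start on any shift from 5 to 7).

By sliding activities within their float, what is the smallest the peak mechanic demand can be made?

6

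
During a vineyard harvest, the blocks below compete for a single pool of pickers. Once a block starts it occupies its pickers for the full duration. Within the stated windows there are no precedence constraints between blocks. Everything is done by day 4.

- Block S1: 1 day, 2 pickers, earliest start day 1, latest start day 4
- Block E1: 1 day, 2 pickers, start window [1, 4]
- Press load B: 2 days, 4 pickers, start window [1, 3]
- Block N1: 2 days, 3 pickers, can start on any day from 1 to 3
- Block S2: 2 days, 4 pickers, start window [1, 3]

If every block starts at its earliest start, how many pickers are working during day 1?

15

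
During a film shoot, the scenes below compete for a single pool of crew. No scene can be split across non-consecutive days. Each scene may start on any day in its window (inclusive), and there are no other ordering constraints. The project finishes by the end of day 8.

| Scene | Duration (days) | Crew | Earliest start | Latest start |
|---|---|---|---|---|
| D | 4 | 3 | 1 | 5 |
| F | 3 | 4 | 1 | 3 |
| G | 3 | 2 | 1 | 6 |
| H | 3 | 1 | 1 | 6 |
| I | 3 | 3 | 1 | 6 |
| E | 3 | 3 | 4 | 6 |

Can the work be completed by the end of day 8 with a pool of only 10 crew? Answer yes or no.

Schedule D@1, F@1, G@4, H@1, I@4, E@5: d1:8  d2:8  d3:8  d4:8  d5:8  d6:8  d7:3  d8:0 — peak 8 ≤ 10.

yes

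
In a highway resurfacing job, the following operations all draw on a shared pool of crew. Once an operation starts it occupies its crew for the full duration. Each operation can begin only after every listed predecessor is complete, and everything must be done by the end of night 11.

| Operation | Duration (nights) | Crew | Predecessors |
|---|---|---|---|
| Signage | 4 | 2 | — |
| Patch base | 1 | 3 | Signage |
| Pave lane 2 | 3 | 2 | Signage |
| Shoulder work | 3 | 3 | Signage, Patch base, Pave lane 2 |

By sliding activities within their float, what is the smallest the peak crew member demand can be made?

Early-start (Signage@1, Patch base@5, Pave lane 2@5, Shoulder work@8) gives peak 5: n1:2  n2:2  n3:2  n4:2  n5:5  n6:2  n7:2  n8:3  n9:3  n10:3  n11:0.
Shift Pave lane 2→6, Shoulder work→9.
Schedule Signage@1, Patch base@5, Pave lane 2@6, Shoulder work@9: n1:2  n2:2  n3:2  n4:2  n5:3  n6:2  n7:2  n8:2  n9:3  n10:3  n11:3 — peak 3.
Total crew member-nights = 26 over 11 nights ⇒ peak ≥ ⌈26/11⌉ = 3, so 3 is optimal.

3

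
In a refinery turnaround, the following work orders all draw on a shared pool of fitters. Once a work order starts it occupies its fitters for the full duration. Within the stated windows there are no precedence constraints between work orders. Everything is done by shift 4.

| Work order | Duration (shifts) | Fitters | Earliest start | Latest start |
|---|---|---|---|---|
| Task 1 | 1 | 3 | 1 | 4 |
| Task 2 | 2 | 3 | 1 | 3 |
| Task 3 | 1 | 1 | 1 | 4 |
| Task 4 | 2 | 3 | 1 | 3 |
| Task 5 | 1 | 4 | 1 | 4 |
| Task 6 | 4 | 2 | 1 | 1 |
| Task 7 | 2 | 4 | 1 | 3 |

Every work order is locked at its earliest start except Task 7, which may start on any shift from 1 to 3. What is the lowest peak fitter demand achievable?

16

Task 7@1: s1:20  s2:12  s3:2  s4:2 → peak 20
Task 7@2: s1:16  s2:12  s3:6  s4:2 → peak 16
Task 7@3: s1:16  s2:8  s3:6  s4:6 → peak 16
Best is Task 7@2, peak 16.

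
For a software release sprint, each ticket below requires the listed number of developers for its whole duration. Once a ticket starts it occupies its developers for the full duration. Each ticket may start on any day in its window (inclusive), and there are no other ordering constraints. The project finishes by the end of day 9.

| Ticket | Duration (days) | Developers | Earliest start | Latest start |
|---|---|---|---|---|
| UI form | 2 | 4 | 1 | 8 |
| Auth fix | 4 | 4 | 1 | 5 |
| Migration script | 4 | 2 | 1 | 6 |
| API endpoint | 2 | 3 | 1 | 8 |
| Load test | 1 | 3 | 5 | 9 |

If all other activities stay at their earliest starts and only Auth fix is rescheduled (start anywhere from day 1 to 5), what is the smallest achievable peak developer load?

9

Auth fix@1: d1:13  d2:13  d3:6  d4:6  d5:3  d6:0  d7:0  d8:0  d9:0 → peak 13
Auth fix@2: d1:9  d2:13  d3:6  d4:6  d5:7  d6:0  d7:0  d8:0  d9:0 → peak 13
Auth fix@3: d1:9  d2:9  d3:6  d4:6  d5:7  d6:4  d7:0  d8:0  d9:0 → peak 9
Auth fix@4: d1:9  d2:9  d3:2  d4:6  d5:7  d6:4  d7:4  d8:0  d9:0 → peak 9
Auth fix@5: d1:9  d2:9  d3:2  d4:2  d5:7  d6:4  d7:4  d8:4  d9:0 → peak 9
Best is Auth fix@3, peak 9.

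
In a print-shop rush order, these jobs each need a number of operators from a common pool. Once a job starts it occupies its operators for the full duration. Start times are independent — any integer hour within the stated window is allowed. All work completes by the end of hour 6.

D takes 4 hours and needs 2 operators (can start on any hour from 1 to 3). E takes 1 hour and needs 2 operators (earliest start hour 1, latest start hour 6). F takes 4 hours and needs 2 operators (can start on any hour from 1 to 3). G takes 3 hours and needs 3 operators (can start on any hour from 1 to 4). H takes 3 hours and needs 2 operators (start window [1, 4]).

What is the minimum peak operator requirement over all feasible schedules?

7

Early-start (D@1, E@1, F@1, G@1, H@1) gives peak 11: h1:11  h2:9  h3:9  h4:4  h5:0  h6:0.
Shift F→2, H→4.
Schedule D@1, E@1, F@2, G@1, H@4: h1:7  h2:7  h3:7  h4:6  h5:4  h6:2 — peak 7.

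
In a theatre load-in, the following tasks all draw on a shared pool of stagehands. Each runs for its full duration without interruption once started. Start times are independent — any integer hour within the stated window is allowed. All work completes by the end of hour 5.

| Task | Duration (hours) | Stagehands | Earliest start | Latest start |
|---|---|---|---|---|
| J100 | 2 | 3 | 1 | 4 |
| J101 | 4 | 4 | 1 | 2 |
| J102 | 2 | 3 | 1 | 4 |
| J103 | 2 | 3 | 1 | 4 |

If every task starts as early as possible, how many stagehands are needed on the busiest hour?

Early-start schedule: J100@1, J101@1, J102@1, J103@1.
Load per hour: hour 1: 13, hour 2: 13, hour 3: 4, hour 4: 4, hour 5: 0.
Peak is 13.

13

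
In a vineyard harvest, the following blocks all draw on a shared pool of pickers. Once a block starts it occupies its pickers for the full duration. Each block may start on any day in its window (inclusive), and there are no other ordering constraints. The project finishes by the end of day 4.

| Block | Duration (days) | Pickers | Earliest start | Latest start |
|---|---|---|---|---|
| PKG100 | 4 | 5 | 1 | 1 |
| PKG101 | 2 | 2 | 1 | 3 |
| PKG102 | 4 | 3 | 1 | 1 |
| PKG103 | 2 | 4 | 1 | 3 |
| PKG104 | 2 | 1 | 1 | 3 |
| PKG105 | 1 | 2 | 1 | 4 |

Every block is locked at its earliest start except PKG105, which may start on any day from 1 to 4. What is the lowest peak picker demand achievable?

15

PKG105@1: d1:17  d2:15  d3:8  d4:8 → peak 17
PKG105@2: d1:15  d2:17  d3:8  d4:8 → peak 17
PKG105@3: d1:15  d2:15  d3:10  d4:8 → peak 15
PKG105@4: d1:15  d2:15  d3:8  d4:10 → peak 15
Best is PKG105@3, peak 15.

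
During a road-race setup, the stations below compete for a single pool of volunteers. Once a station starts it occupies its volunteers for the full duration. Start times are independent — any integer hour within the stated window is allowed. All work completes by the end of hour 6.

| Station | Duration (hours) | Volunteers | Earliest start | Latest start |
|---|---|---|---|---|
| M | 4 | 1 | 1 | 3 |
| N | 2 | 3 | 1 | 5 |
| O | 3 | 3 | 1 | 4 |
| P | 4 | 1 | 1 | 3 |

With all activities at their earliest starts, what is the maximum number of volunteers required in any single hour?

Early-start schedule: M@1, N@1, O@1, P@1.
Load per hour: hour 1: 8, hour 2: 8, hour 3: 5, hour 4: 2, hour 5: 0, hour 6: 0.
Peak is 8.

8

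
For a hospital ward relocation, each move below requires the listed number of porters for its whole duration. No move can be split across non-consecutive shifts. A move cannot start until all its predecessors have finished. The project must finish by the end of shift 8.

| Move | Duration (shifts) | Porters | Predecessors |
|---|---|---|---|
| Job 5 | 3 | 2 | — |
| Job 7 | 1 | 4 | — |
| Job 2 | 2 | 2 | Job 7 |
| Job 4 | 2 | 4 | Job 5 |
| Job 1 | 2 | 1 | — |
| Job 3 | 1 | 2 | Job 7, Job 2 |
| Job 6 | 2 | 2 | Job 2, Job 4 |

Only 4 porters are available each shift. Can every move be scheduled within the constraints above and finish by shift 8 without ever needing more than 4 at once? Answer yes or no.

yes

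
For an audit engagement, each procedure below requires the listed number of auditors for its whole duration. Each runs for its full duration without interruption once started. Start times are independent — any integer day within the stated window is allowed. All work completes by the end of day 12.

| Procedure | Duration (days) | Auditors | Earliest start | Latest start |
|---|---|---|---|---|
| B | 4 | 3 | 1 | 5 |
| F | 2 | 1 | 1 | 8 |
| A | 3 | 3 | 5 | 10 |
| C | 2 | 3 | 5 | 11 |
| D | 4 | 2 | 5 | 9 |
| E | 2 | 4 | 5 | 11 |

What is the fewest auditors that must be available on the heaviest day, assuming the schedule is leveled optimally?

Early-start (B@1, F@1, A@5, C@5, D@5, E@5) gives peak 12: d1:4  d2:4  d3:3  d4:3  d5:12  d6:12  d7:5  d8:2  d9:0  d10:0  d11:0  d12:0.
Shift C→8, E→10.
Schedule B@1, F@1, A@5, C@8, D@5, E@10: d1:4  d2:4  d3:3  d4:3  d5:5  d6:5  d7:5  d8:5  d9:3  d10:4  d11:4  d12:0 — peak 5.

5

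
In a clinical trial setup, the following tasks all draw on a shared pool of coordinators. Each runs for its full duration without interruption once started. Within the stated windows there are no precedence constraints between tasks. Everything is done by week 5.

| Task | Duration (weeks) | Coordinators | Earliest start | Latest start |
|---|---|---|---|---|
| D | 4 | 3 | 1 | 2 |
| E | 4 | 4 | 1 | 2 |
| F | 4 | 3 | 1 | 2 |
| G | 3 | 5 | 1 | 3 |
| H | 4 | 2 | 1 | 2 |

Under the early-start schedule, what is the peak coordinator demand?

Early-start schedule: D@1, E@1, F@1, G@1, H@1.
Load per week: week 1: 17, week 2: 17, week 3: 17, week 4: 12, week 5: 0.
Peak is 17.

17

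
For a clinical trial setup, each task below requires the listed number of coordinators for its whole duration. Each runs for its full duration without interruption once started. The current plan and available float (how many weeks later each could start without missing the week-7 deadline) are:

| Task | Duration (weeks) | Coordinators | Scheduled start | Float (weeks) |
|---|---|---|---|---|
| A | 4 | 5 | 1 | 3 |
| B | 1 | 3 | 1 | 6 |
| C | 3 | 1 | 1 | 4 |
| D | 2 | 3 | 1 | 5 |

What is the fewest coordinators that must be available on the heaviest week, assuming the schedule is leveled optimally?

5

Early-start (A@1, B@1, C@1, D@1) gives peak 12: w1:12  w2:9  w3:6  w4:5  w5:0  w6:0  w7:0.
Shift B→5, C→5, D→6.
Schedule A@1, B@5, C@5, D@6: w1:5  w2:5  w3:5  w4:5  w5:4  w6:4  w7:4 — peak 5.
Total coordinator-weeks = 32 over 7 weeks ⇒ peak ≥ ⌈32/7⌉ = 5, so 5 is optimal.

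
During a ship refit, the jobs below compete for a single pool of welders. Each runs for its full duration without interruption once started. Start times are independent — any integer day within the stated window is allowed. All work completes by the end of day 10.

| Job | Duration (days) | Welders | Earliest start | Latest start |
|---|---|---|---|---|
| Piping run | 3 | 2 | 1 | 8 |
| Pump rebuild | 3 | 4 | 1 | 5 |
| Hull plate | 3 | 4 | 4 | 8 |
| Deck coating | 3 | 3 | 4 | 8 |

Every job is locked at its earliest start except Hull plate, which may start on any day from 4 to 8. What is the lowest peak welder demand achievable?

6

Hull plate@4: d1:6  d2:6  d3:6  d4:7  d5:7  d6:7  d7:0  d8:0  d9:0  d10:0 → peak 7
Hull plate@5: d1:6  d2:6  d3:6  d4:3  d5:7  d6:7  d7:4  d8:0  d9:0  d10:0 → peak 7
Hull plate@6: d1:6  d2:6  d3:6  d4:3  d5:3  d6:7  d7:4  d8:4  d9:0  d10:0 → peak 7
Hull plate@7: d1:6  d2:6  d3:6  d4:3  d5:3  d6:3  d7:4  d8:4  d9:4  d10:0 → peak 6
Hull plate@8: d1:6  d2:6  d3:6  d4:3  d5:3  d6:3  d7:0  d8:4  d9:4  d10:4 → peak 6
Best is Hull plate@7, peak 6.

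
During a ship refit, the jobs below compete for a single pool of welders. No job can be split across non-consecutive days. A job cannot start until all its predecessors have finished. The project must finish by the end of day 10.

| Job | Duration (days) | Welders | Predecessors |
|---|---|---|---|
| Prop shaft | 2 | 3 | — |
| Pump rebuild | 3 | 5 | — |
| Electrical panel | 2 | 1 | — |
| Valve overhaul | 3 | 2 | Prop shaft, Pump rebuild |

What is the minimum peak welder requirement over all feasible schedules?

5

Early-start (Prop shaft@1, Pump rebuild@1, Electrical panel@1, Valve overhaul@4) gives peak 9: d1:9  d2:9  d3:5  d4:2  d5:2  d6:2  d7:0  d8:0  d9:0  d10:0.
Shift Pump rebuild→3, Valve overhaul→6.
Schedule Prop shaft@1, Pump rebuild@3, Electrical panel@1, Valve overhaul@6: d1:4  d2:4  d3:5  d4:5  d5:5  d6:2  d7:2  d8:2  d9:0  d10:0 — peak 5.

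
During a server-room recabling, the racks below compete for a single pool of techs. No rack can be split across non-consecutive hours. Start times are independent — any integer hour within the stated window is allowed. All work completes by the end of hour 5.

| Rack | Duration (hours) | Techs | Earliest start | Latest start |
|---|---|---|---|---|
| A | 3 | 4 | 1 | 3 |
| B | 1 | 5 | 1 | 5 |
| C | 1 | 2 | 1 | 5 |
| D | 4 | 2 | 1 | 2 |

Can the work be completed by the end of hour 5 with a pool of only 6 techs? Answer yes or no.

Schedule A@1, B@5, C@4, D@1: h1:6  h2:6  h3:6  h4:4  h5:5 — peak 6 ≤ 6.

yes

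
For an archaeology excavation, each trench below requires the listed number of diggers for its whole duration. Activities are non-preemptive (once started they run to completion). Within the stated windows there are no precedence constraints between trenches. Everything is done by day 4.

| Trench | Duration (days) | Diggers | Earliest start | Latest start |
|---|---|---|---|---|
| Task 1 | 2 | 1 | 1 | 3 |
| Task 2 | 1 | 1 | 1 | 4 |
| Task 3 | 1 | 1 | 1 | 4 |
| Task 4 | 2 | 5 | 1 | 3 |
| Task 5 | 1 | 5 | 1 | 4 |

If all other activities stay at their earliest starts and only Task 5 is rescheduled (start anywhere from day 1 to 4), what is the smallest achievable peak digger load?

8

Task 5@1: d1:13  d2:6  d3:0  d4:0 → peak 13
Task 5@2: d1:8  d2:11  d3:0  d4:0 → peak 11
Task 5@3: d1:8  d2:6  d3:5  d4:0 → peak 8
Task 5@4: d1:8  d2:6  d3:0  d4:5 → peak 8
Best is Task 5@3, peak 8.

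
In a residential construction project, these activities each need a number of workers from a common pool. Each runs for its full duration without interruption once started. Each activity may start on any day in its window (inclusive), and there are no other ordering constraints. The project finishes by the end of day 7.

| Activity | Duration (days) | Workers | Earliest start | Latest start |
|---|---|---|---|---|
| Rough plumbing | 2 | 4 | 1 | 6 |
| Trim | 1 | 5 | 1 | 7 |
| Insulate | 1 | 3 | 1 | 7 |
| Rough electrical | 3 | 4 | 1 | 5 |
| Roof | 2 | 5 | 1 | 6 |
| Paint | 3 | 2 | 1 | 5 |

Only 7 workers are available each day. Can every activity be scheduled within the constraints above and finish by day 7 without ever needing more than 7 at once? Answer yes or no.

no

The minimum achievable peak is 8; 7 < 8, so no feasible schedule stays within the cap.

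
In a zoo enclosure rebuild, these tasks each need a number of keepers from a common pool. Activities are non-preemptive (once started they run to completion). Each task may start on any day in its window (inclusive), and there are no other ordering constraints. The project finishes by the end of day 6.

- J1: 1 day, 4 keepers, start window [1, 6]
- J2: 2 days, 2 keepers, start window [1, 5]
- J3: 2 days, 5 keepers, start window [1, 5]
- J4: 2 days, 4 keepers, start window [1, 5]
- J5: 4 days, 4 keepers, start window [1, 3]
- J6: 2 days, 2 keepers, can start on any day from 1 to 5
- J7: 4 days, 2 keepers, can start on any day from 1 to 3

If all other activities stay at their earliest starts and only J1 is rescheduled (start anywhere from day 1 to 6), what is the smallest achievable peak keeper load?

19

J1@1: d1:23  d2:19  d3:6  d4:6  d5:0  d6:0 → peak 23
J1@2: d1:19  d2:23  d3:6  d4:6  d5:0  d6:0 → peak 23
J1@3: d1:19  d2:19  d3:10  d4:6  d5:0  d6:0 → peak 19
J1@4: d1:19  d2:19  d3:6  d4:10  d5:0  d6:0 → peak 19
J1@5: d1:19  d2:19  d3:6  d4:6  d5:4  d6:0 → peak 19
J1@6: d1:19  d2:19  d3:6  d4:6  d5:0  d6:4 → peak 19
Best is J1@3, peak 19.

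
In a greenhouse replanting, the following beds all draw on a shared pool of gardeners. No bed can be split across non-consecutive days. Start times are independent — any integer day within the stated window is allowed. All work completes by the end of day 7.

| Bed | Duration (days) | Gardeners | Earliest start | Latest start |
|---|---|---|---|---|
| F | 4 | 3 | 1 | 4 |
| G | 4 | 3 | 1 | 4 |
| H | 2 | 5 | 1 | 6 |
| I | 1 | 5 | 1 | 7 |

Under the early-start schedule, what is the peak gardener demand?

16

Early-start schedule: F@1, G@1, H@1, I@1.
Load per day: day 1: 16, day 2: 11, day 3: 6, day 4: 6, day 5: 0, day 6: 0, day 7: 0.
Peak is 16.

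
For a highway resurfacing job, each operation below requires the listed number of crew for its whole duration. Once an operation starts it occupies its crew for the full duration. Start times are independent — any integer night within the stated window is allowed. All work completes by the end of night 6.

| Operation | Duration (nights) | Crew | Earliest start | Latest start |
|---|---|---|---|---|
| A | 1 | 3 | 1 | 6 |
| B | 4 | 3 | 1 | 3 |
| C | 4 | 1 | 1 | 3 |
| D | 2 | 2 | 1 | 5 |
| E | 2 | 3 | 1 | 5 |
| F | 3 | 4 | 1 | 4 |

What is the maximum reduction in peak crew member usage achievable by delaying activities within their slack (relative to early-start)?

8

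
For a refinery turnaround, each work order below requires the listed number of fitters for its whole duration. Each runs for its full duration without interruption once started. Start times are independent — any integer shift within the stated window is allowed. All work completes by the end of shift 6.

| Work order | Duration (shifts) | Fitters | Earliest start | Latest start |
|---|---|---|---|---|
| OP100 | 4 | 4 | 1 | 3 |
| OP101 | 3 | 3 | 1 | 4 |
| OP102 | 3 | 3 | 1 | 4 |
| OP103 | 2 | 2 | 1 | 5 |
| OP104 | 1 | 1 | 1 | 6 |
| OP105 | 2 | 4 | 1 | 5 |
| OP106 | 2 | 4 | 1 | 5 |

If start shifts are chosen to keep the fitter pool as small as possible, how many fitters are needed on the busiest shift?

Early-start (OP100@1, OP101@1, OP102@1, OP103@1, OP104@1, OP105@1, OP106@1) gives peak 21: s1:21  s2:20  s3:10  s4:4  s5:0  s6:0.
Shift OP103→4, OP104→4, OP105→5, OP106→5.
Schedule OP100@1, OP101@1, OP102@1, OP103@4, OP104@4, OP105@5, OP106@5: s1:10  s2:10  s3:10  s4:7  s5:10  s6:8 — peak 10.
Total fitter-shifts = 55 over 6 shifts ⇒ peak ≥ ⌈55/6⌉ = 10, so 10 is optimal.

10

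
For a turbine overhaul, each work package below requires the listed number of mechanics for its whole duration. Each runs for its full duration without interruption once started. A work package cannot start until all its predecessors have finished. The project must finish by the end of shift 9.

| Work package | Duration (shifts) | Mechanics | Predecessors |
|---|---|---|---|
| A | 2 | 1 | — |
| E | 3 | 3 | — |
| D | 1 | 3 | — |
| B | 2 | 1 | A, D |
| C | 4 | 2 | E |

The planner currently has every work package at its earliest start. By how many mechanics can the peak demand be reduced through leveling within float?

4

Early-start peak: s1:7  s2:4  s3:4  s4:3  s5:2  s6:2  s7:2  s8:0  s9:0 ⇒ 7.
Leveled (A@5, E@1, D@4, B@7, C@5): s1:3  s2:3  s3:3  s4:3  s5:3  s6:3  s7:3  s8:3  s9:0 ⇒ 3.
Reduction 7 − 3 = 4.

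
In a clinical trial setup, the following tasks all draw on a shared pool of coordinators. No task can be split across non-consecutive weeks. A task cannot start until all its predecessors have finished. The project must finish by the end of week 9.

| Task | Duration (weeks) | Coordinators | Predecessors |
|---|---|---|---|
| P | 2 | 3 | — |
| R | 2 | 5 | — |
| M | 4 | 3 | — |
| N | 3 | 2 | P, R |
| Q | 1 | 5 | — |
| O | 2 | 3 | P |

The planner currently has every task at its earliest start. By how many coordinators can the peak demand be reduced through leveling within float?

10

Early-start peak: w1:16  w2:11  w3:8  w4:8  w5:2  w6:0  w7:0  w8:0  w9:0 ⇒ 16.
Leveled (P@3, R@1, M@3, N@5, Q@9, O@7): w1:5  w2:5  w3:6  w4:6  w5:5  w6:5  w7:5  w8:3  w9:5 ⇒ 6.
Reduction 16 − 6 = 10.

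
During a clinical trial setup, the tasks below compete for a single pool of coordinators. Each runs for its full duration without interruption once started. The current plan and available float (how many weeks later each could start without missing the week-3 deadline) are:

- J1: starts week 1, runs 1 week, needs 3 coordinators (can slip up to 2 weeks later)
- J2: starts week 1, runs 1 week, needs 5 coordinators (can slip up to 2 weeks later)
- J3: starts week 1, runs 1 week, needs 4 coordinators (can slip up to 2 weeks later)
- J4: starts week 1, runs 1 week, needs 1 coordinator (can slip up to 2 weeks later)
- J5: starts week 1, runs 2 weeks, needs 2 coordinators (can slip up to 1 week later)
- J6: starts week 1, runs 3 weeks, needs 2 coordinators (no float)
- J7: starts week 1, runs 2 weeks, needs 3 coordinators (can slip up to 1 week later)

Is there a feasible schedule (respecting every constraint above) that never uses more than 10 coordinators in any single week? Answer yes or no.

yes

Schedule J1@2, J2@1, J3@3, J4@1, J5@1, J6@1, J7@2: w1:10  w2:10  w3:9 — peak 10 ≤ 10.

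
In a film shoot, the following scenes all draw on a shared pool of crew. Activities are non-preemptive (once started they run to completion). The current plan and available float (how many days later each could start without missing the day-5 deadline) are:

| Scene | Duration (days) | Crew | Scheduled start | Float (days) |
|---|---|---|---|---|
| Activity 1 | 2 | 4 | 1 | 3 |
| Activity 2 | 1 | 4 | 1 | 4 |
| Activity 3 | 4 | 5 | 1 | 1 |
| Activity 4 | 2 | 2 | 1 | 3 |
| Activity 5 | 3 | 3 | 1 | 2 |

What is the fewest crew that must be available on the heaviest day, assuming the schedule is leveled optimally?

10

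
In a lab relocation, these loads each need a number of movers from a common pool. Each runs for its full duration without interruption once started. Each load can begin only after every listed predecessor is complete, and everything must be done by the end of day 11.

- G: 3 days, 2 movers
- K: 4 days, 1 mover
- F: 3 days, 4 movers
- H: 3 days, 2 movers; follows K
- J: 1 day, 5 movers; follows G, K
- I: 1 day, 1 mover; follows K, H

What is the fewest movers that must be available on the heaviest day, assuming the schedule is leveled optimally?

5

Early-start (G@1, K@1, F@1, H@5, J@5, I@8) gives peak 7: d1:7  d2:7  d3:7  d4:1  d5:7  d6:2  d7:2  d8:1  d9:0  d10:0  d11:0.
Shift F→4, H→7, J→10, I→11.
Schedule G@1, K@1, F@4, H@7, J@10, I@11: d1:3  d2:3  d3:3  d4:5  d5:4  d6:4  d7:2  d8:2  d9:2  d10:5  d11:1 — peak 5.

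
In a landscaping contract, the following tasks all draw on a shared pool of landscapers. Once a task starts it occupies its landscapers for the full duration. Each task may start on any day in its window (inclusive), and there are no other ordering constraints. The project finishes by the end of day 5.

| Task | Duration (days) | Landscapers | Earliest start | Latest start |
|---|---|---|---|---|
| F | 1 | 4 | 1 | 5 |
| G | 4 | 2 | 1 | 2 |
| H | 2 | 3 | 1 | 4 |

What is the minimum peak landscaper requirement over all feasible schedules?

Early-start (F@1, G@1, H@1) gives peak 9: d1:9  d2:5  d3:2  d4:2  d5:0.
Shift G→2, H→2.
Schedule F@1, G@2, H@2: d1:4  d2:5  d3:5  d4:2  d5:2 — peak 5.

5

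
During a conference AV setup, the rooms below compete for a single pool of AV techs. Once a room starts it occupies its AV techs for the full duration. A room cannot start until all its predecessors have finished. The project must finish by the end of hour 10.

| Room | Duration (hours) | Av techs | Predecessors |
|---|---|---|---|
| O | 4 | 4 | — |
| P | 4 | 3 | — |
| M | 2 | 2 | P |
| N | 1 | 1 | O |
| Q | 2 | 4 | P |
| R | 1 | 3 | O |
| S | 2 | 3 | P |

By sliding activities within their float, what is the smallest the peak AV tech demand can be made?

7

Early-start (O@1, P@1, M@5, N@5, Q@5, R@5, S@5) gives peak 13: h1:7  h2:7  h3:7  h4:7  h5:13  h6:9  h7:0  h8:0  h9:0  h10:0.
Shift R→7, S→7.
Schedule O@1, P@1, M@5, N@5, Q@5, R@7, S@7: h1:7  h2:7  h3:7  h4:7  h5:7  h6:6  h7:6  h8:3  h9:0  h10:0 — peak 7.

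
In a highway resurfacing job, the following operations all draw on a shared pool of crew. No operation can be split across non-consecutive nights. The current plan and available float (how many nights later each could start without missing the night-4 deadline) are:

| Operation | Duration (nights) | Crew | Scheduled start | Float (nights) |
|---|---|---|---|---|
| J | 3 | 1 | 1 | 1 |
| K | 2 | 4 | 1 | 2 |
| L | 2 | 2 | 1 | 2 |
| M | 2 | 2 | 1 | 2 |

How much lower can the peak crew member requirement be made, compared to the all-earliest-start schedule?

Early-start peak: n1:9  n2:9  n3:1  n4:0 ⇒ 9.
Leveled (J@1, K@1, L@3, M@3): n1:5  n2:5  n3:5  n4:4 ⇒ 5.
Reduction 9 − 5 = 4.

4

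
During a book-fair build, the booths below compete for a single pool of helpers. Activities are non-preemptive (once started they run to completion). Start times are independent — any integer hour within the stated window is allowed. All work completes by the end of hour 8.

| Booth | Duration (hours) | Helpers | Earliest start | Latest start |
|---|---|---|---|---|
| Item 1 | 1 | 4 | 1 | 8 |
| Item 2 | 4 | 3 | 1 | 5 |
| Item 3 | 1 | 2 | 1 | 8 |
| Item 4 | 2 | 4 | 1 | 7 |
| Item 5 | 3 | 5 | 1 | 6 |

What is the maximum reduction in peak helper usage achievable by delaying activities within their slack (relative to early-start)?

11

Early-start peak: h1:18  h2:12  h3:8  h4:3  h5:0  h6:0  h7:0  h8:0 ⇒ 18.
Leveled (Item 1@1, Item 2@1, Item 3@2, Item 4@3, Item 5@5): h1:7  h2:5  h3:7  h4:7  h5:5  h6:5  h7:5  h8:0 ⇒ 7.
Reduction 18 − 7 = 11.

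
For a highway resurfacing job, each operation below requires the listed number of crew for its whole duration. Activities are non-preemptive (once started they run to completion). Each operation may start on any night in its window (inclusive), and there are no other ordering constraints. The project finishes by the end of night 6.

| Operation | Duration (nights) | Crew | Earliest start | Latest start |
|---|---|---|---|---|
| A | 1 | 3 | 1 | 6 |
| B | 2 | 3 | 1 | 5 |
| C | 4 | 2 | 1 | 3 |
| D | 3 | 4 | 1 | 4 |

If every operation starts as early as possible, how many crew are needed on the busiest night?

12

Early-start schedule: A@1, B@1, C@1, D@1.
Load per night: night 1: 12, night 2: 9, night 3: 6, night 4: 2, night 5: 0, night 6: 0.
Peak is 12.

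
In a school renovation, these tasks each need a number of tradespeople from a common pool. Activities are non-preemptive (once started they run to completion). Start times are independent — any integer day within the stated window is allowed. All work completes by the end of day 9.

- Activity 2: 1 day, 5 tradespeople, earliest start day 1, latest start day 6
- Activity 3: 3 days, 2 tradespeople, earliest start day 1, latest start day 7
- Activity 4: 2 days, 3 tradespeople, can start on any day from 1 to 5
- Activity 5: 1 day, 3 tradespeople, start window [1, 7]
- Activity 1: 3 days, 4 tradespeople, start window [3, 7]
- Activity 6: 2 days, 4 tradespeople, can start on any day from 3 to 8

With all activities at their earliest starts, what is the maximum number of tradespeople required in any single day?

13

Early-start schedule: Activity 2@1, Activity 3@1, Activity 4@1, Activity 5@1, Activity 1@3, Activity 6@3.
Load per day: day 1: 13, day 2: 5, day 3: 10, day 4: 8, day 5: 4, day 6: 0, day 7: 0, day 8: 0, day 9: 0.
Peak is 13.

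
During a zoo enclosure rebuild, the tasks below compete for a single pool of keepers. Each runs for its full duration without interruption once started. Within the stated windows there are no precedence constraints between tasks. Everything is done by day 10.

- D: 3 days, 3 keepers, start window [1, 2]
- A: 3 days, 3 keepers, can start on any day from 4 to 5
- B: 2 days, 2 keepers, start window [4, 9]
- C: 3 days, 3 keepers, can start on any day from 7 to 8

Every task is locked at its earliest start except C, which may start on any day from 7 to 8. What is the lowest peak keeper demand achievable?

C@7: d1:3  d2:3  d3:3  d4:5  d5:5  d6:3  d7:3  d8:3  d9:3  d10:0 → peak 5
C@8: d1:3  d2:3  d3:3  d4:5  d5:5  d6:3  d7:0  d8:3  d9:3  d10:3 → peak 5
Best is C@7, peak 5.

5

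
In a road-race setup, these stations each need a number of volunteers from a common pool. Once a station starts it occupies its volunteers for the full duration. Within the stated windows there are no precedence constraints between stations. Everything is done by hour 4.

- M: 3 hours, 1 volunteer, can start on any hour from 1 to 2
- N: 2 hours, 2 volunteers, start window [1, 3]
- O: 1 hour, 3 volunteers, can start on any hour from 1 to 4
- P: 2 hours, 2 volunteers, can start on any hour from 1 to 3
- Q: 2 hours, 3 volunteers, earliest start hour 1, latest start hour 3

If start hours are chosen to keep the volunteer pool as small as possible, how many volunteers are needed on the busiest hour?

6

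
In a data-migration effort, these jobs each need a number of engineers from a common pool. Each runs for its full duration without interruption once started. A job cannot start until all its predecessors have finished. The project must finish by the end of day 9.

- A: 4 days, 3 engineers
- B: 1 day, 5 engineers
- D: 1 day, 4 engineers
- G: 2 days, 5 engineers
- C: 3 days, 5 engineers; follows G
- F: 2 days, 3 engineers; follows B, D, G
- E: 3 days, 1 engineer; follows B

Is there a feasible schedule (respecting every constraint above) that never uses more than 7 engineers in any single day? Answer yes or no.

no

The minimum achievable peak is 8; 7 < 8, so no feasible schedule stays within the cap.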